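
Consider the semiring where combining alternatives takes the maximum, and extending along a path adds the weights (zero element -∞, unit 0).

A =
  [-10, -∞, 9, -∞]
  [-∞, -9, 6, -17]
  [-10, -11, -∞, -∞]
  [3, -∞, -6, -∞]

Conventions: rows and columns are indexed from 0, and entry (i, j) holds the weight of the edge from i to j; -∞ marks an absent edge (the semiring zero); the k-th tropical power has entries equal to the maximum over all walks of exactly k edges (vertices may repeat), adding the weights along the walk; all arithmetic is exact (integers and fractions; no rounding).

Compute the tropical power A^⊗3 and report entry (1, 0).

A^⊗2:
  [-1, -2, -1, -∞]
  [-4, -5, -3, -26]
  [-20, -20, -1, -28]
  [-7, -17, 12, -∞]
A^⊗3:
  [-11, -11, 8, -19]
  [-13, -14, 5, -22]
  [-11, -12, -11, -37]
  [2, 1, 2, -34]
Key observation: the optimum is the walk 1->1->2->0, with weight (-9) + 6 + (-10) = -13.
Optimal value attained by: walk 1->1->2->0.
Answer: (A^⊗3)[1][0] = -13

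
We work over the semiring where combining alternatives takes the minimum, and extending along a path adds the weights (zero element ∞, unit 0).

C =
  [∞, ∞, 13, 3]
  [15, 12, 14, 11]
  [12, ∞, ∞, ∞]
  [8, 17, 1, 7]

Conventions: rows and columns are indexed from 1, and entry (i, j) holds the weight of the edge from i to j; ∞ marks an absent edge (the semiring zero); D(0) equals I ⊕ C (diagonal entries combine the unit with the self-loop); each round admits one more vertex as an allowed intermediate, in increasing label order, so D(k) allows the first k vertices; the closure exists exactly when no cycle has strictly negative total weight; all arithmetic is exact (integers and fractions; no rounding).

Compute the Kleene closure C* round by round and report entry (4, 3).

D(0):
  [0, ∞, 13, 3]
  [15, 0, 14, 11]
  [12, ∞, 0, ∞]
  [8, 17, 1, 0]
D(1):
  [0, ∞, 13, 3]
  [15, 0, 14, 11]
  [12, ∞, 0, 15]
  [8, 17, 1, 0]
D(2):
  [0, ∞, 13, 3]
  [15, 0, 14, 11]
  [12, ∞, 0, 15]
  [8, 17, 1, 0]
D(3):
  [0, ∞, 13, 3]
  [15, 0, 14, 11]
  [12, ∞, 0, 15]
  [8, 17, 1, 0]
D(4):
  [0, 20, 4, 3]
  [15, 0, 12, 11]
  [12, 32, 0, 15]
  [8, 17, 1, 0]
Answer: C*[4][3] = 1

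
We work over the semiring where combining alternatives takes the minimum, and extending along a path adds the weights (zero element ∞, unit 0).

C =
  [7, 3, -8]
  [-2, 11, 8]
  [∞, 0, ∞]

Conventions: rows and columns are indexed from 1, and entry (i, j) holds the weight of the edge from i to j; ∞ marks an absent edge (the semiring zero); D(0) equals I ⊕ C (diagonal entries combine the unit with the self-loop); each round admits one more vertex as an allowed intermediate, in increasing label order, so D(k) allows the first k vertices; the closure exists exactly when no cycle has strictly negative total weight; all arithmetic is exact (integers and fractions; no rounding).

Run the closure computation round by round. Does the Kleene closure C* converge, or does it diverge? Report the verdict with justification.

D(0):
  [0, 3, -8]
  [-2, 0, 8]
  [∞, 0, 0]
D(1):
  [0, 3, -8]
  [-2, 0, -10]
  [∞, 0, 0]
Detection: at round 2, diagonal entry (3, 3) turns strictly negative.
Key observation: the cycle 3->2->1->3 has total weight 0 + (-2) + (-8), which is strictly negative.
Answer: DIVERGES — negative cycle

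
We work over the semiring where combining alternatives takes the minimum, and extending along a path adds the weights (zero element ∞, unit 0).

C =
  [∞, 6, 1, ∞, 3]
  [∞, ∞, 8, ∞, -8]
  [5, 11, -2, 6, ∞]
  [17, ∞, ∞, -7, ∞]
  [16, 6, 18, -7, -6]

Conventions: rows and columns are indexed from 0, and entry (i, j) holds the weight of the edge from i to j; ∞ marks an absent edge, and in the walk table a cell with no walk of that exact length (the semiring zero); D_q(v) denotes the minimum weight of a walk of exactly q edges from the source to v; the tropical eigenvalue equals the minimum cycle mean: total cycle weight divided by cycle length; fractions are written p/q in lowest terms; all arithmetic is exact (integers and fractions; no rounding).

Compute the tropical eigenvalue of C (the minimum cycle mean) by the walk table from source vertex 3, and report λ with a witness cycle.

q=0: [∞, ∞, ∞, 0, ∞]
q=1: [17, ∞, ∞, -7, ∞]
q=2: [10, 23, 18, -14, 20]
q=3: [3, 16, 11, -21, 13]
q=4: [-4, 9, 4, -28, 6]
q=5: [-11, 2, -3, -35, -1]
Optimal cycle mean attained by: cycle 3->3, total (-7), length 1.
Answer: λ = -7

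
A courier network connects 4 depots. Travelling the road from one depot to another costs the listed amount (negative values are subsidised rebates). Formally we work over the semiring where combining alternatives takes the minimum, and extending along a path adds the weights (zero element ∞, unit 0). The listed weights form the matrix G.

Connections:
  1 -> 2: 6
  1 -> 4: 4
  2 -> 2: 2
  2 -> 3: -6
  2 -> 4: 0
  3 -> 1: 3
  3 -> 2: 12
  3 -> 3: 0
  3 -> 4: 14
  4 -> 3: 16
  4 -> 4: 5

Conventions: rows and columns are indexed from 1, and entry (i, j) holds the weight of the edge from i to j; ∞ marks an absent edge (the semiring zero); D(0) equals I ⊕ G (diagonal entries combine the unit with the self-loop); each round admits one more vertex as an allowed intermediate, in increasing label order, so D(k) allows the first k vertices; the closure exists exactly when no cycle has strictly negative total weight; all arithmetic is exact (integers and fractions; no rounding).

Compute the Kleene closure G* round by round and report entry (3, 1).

D(0):
  [0, 6, ∞, 4]
  [∞, 0, -6, 0]
  [3, 12, 0, 14]
  [∞, ∞, 16, 0]
D(1):
  [0, 6, ∞, 4]
  [∞, 0, -6, 0]
  [3, 9, 0, 7]
  [∞, ∞, 16, 0]
D(2):
  [0, 6, 0, 4]
  [∞, 0, -6, 0]
  [3, 9, 0, 7]
  [∞, ∞, 16, 0]
D(3):
  [0, 6, 0, 4]
  [-3, 0, -6, 0]
  [3, 9, 0, 7]
  [19, 25, 16, 0]
D(4):
  [0, 6, 0, 4]
  [-3, 0, -6, 0]
  [3, 9, 0, 7]
  [19, 25, 16, 0]
Answer: G*[3][1] = 3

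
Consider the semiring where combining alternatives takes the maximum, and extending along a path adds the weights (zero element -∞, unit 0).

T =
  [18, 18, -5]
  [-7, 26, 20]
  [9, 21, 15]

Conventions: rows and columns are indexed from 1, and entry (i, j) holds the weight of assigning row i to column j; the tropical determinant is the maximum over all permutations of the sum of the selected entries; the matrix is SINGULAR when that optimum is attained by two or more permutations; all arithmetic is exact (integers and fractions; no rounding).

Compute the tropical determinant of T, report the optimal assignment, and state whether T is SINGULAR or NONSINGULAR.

σ = (1, 2, 3): 18 + 26 + 15 = 59
σ = (1, 3, 2): 18 + 20 + 21 = 59
σ = (2, 1, 3): 18 + (-7) + 15 = 26
σ = (2, 3, 1): 18 + 20 + 9 = 47
σ = (3, 1, 2): (-5) + (-7) + 21 = 9
σ = (3, 2, 1): (-5) + 26 + 9 = 30
Optimal value attained by: σ = (1, 2, 3).
Answer: det⊕(T) = 59; verdict: SINGULAR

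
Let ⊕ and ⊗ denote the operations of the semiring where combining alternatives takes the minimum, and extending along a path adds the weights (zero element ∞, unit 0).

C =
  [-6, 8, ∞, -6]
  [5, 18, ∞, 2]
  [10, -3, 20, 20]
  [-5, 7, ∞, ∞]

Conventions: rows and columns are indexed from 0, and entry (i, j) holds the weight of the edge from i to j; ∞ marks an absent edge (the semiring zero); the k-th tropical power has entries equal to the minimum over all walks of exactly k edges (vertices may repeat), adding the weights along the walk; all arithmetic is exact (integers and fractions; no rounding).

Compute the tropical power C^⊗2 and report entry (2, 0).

C^⊗2:
  [-12, 1, ∞, -12]
  [-3, 9, ∞, -1]
  [2, 15, 40, -1]
  [-11, 3, ∞, -11]
Key observation: the optimum is the walk 2->1->0, with weight (-3) + 5 = 2.
Optimal value attained by: walk 2->1->0.
Answer: (C^⊗2)[2][0] = 2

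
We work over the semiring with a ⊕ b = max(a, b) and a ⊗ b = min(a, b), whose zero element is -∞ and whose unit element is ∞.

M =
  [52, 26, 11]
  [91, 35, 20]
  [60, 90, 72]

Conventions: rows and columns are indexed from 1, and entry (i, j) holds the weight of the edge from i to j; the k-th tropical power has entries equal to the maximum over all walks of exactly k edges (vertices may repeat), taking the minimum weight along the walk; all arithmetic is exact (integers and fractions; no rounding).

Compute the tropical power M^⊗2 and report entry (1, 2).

M^⊗2:
  [52, 26, 20]
  [52, 35, 20]
  [90, 72, 72]
Key observation: the optimum is the walk 1->1->2, with weight 52 min 26 = 26.
Optimal value attained by: walk 1->1->2.
Answer: (M^⊗2)[1][2] = 26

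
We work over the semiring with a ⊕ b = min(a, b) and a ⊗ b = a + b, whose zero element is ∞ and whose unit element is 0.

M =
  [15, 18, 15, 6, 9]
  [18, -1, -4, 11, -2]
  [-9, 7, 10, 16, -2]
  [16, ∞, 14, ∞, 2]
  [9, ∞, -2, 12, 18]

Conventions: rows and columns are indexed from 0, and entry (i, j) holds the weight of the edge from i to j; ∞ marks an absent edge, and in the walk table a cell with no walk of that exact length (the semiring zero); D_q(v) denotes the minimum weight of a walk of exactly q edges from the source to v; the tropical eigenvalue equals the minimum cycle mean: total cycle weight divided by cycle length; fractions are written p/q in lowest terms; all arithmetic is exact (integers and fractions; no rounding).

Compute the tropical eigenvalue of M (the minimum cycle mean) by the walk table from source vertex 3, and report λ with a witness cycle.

q=0: [∞, ∞, ∞, 0, ∞]
q=1: [16, ∞, 14, ∞, 2]
q=2: [5, 21, 0, 14, 12]
q=3: [-9, 7, 10, 11, -2]
q=4: [1, 6, -4, -3, 0]
q=5: [-13, 3, -2, 7, -6]
Optimal cycle mean attained by: cycle 2->4->2, total (-2) + (-2), length 2.
Answer: λ = -2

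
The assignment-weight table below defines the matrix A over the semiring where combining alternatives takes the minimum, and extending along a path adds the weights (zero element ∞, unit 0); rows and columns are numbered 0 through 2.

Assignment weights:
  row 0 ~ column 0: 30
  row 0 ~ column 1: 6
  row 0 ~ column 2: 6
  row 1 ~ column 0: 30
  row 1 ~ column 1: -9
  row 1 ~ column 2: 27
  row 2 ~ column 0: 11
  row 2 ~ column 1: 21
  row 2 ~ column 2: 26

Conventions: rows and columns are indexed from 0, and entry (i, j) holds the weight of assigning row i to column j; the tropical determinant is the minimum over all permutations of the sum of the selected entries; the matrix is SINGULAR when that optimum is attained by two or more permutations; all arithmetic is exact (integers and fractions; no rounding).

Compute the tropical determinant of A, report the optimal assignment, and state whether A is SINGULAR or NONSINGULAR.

σ = (0, 1, 2): 30 + (-9) + 26 = 47
σ = (0, 2, 1): 30 + 27 + 21 = 78
σ = (1, 0, 2): 6 + 30 + 26 = 62
σ = (1, 2, 0): 6 + 27 + 11 = 44
σ = (2, 0, 1): 6 + 30 + 21 = 57
σ = (2, 1, 0): 6 + (-9) + 11 = 8
Optimal value attained by: σ = (2, 1, 0).
Answer: det⊕(A) = 8; verdict: NONSINGULAR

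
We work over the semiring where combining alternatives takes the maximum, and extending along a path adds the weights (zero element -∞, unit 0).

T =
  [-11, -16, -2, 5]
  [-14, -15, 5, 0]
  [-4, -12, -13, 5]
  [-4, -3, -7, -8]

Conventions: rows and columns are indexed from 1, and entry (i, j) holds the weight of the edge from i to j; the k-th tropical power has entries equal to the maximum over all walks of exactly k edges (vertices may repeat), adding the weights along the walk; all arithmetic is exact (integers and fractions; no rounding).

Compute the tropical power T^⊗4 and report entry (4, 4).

T^⊗2:
  [1, 2, -2, 3]
  [1, -3, -7, 10]
  [1, 2, -2, 1]
  [-11, -11, 2, 1]
T^⊗3:
  [-1, 0, 7, 6]
  [6, 7, 3, 6]
  [-3, -2, 7, 6]
  [-2, -2, -6, 7]
T^⊗4:
  [3, 3, 5, 12]
  [2, 3, 12, 11]
  [3, 3, 3, 12]
  [3, 4, 3, 3]
Key observation: the optimum is the walk 4->2->3->1->4, with weight (-3) + 5 + (-4) + 5 = 3.
Optimal value attained by: walk 4->2->3->1->4.
Answer: (T^⊗4)[4][4] = 3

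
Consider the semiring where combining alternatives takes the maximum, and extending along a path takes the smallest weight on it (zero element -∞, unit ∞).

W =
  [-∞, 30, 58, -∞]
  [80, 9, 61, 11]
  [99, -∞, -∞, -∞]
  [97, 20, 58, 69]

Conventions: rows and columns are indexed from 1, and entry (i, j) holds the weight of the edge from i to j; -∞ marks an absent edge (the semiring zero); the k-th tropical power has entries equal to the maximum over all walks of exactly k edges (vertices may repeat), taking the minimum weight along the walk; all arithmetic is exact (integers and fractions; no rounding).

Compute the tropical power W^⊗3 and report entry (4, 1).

W^⊗2:
  [58, 9, 30, 11]
  [61, 30, 58, 11]
  [-∞, 30, 58, -∞]
  [69, 30, 58, 69]
W^⊗3:
  [30, 30, 58, 11]
  [58, 30, 58, 11]
  [58, 9, 30, 11]
  [69, 30, 58, 69]
Key observation: the optimum is the walk 4->4->4->1, with weight 69 min 69 min 97 = 69.
Optimal value attained by: walk 4->4->4->1.
Answer: (W^⊗3)[4][1] = 69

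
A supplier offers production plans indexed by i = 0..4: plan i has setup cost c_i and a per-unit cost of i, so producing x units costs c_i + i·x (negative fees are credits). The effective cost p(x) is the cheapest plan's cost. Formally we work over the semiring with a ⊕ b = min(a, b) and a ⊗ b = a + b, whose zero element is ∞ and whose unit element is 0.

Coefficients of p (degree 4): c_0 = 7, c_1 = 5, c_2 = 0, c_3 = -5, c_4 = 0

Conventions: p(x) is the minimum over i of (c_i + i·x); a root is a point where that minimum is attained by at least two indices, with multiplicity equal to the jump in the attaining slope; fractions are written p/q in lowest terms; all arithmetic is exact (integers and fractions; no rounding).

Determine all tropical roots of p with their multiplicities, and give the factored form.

hull edge (i=0, c=7) to (i=3, c=-5): slope -4, span 3
hull edge (i=3, c=-5) to (i=4, c=0): slope 5, span 1
Factored form: p(x) = 0 ⊗ (x ⊕ (-5)) ⊗ (x ⊕ 4) ⊗ (x ⊕ 4) ⊗ (x ⊕ 4)
Answer: roots = -5 (mult 1), 4 (mult 3)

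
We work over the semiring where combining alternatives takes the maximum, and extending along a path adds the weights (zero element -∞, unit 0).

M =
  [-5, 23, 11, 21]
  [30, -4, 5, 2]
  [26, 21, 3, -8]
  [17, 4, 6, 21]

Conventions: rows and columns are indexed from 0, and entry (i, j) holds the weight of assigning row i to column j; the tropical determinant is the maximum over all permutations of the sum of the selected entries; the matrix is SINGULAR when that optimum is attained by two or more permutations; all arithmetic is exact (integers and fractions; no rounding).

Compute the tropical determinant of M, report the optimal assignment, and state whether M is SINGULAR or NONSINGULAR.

σ = (0, 1, 2, 3): (-5) + (-4) + 3 + 21 = 15
σ = (0, 1, 3, 2): (-5) + (-4) + (-8) + 6 = -11
σ = (0, 2, 1, 3): (-5) + 5 + 21 + 21 = 42
σ = (0, 2, 3, 1): (-5) + 5 + (-8) + 4 = -4
σ = (0, 3, 1, 2): (-5) + 2 + 21 + 6 = 24
σ = (0, 3, 2, 1): (-5) + 2 + 3 + 4 = 4
σ = (1, 0, 2, 3): 23 + 30 + 3 + 21 = 77
σ = (1, 0, 3, 2): 23 + 30 + (-8) + 6 = 51
σ = (1, 2, 0, 3): 23 + 5 + 26 + 21 = 75
σ = (1, 2, 3, 0): 23 + 5 + (-8) + 17 = 37
σ = (1, 3, 0, 2): 23 + 2 + 26 + 6 = 57
σ = (1, 3, 2, 0): 23 + 2 + 3 + 17 = 45
σ = (2, 0, 1, 3): 11 + 30 + 21 + 21 = 83
σ = (2, 0, 3, 1): 11 + 30 + (-8) + 4 = 37
σ = (2, 1, 0, 3): 11 + (-4) + 26 + 21 = 54
σ = (2, 1, 3, 0): 11 + (-4) + (-8) + 17 = 16
σ = (2, 3, 0, 1): 11 + 2 + 26 + 4 = 43
σ = (2, 3, 1, 0): 11 + 2 + 21 + 17 = 51
σ = (3, 0, 1, 2): 21 + 30 + 21 + 6 = 78
σ = (3, 0, 2, 1): 21 + 30 + 3 + 4 = 58
σ = (3, 1, 0, 2): 21 + (-4) + 26 + 6 = 49
σ = (3, 1, 2, 0): 21 + (-4) + 3 + 17 = 37
σ = (3, 2, 0, 1): 21 + 5 + 26 + 4 = 56
σ = (3, 2, 1, 0): 21 + 5 + 21 + 17 = 64
Optimal value attained by: σ = (2, 0, 1, 3).
Answer: det⊕(M) = 83; verdict: NONSINGULAR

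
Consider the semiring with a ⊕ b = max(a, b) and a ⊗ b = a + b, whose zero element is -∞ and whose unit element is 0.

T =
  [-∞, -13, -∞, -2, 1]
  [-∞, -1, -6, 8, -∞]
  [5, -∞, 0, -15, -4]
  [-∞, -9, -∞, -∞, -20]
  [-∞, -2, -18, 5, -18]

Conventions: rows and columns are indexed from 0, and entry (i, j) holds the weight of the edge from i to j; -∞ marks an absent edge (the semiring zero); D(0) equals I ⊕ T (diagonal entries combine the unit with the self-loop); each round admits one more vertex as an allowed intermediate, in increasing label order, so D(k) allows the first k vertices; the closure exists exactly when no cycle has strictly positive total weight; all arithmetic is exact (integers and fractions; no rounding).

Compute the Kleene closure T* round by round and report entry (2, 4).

D(0):
  [0, -13, -∞, -2, 1]
  [-∞, 0, -6, 8, -∞]
  [5, -∞, 0, -15, -4]
  [-∞, -9, -∞, 0, -20]
  [-∞, -2, -18, 5, 0]
D(1):
  [0, -13, -∞, -2, 1]
  [-∞, 0, -6, 8, -∞]
  [5, -8, 0, 3, 6]
  [-∞, -9, -∞, 0, -20]
  [-∞, -2, -18, 5, 0]
D(2):
  [0, -13, -19, -2, 1]
  [-∞, 0, -6, 8, -∞]
  [5, -8, 0, 3, 6]
  [-∞, -9, -15, 0, -20]
  [-∞, -2, -8, 6, 0]
D(3):
  [0, -13, -19, -2, 1]
  [-1, 0, -6, 8, 0]
  [5, -8, 0, 3, 6]
  [-10, -9, -15, 0, -9]
  [-3, -2, -8, 6, 0]
D(4):
  [0, -11, -17, -2, 1]
  [-1, 0, -6, 8, 0]
  [5, -6, 0, 3, 6]
  [-10, -9, -15, 0, -9]
  [-3, -2, -8, 6, 0]
D(5):
  [0, -1, -7, 7, 1]
  [-1, 0, -6, 8, 0]
  [5, 4, 0, 12, 6]
  [-10, -9, -15, 0, -9]
  [-3, -2, -8, 6, 0]
Answer: T*[2][4] = 6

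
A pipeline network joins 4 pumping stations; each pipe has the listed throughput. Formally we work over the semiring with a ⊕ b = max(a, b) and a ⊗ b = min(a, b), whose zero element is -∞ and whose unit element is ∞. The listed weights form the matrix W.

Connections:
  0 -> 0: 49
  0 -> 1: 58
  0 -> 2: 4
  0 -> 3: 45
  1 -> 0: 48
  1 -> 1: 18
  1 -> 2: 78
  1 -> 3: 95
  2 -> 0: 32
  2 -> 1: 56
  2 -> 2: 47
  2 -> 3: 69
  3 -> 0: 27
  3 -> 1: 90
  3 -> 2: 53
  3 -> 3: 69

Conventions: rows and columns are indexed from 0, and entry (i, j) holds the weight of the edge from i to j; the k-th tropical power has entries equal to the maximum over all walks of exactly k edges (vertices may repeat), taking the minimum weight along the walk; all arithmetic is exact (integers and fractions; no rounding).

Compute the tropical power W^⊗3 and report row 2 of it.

W^⊗2:
  [49, 49, 58, 58]
  [48, 90, 53, 69]
  [48, 69, 56, 69]
  [48, 69, 78, 90]
W^⊗3:
  [49, 58, 53, 58]
  [48, 69, 78, 90]
  [48, 69, 69, 69]
  [48, 90, 69, 69]
Answer: row 2 of W^⊗3 = [48, 69, 69, 69]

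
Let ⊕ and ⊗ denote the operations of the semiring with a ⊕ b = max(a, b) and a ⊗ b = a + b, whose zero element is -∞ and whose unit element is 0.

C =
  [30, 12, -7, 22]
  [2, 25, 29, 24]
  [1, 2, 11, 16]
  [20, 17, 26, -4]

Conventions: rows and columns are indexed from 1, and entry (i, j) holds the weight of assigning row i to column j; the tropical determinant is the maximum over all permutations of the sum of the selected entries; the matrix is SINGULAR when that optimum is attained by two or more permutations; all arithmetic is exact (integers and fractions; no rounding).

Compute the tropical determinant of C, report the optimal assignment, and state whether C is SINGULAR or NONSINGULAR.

σ = (1, 2, 3, 4): 30 + 25 + 11 + (-4) = 62
σ = (1, 2, 4, 3): 30 + 25 + 16 + 26 = 97
σ = (1, 3, 2, 4): 30 + 29 + 2 + (-4) = 57
σ = (1, 3, 4, 2): 30 + 29 + 16 + 17 = 92
σ = (1, 4, 2, 3): 30 + 24 + 2 + 26 = 82
σ = (1, 4, 3, 2): 30 + 24 + 11 + 17 = 82
σ = (2, 1, 3, 4): 12 + 2 + 11 + (-4) = 21
σ = (2, 1, 4, 3): 12 + 2 + 16 + 26 = 56
σ = (2, 3, 1, 4): 12 + 29 + 1 + (-4) = 38
σ = (2, 3, 4, 1): 12 + 29 + 16 + 20 = 77
σ = (2, 4, 1, 3): 12 + 24 + 1 + 26 = 63
σ = (2, 4, 3, 1): 12 + 24 + 11 + 20 = 67
σ = (3, 1, 2, 4): (-7) + 2 + 2 + (-4) = -7
σ = (3, 1, 4, 2): (-7) + 2 + 16 + 17 = 28
σ = (3, 2, 1, 4): (-7) + 25 + 1 + (-4) = 15
σ = (3, 2, 4, 1): (-7) + 25 + 16 + 20 = 54
σ = (3, 4, 1, 2): (-7) + 24 + 1 + 17 = 35
σ = (3, 4, 2, 1): (-7) + 24 + 2 + 20 = 39
σ = (4, 1, 2, 3): 22 + 2 + 2 + 26 = 52
σ = (4, 1, 3, 2): 22 + 2 + 11 + 17 = 52
σ = (4, 2, 1, 3): 22 + 25 + 1 + 26 = 74
σ = (4, 2, 3, 1): 22 + 25 + 11 + 20 = 78
σ = (4, 3, 1, 2): 22 + 29 + 1 + 17 = 69
σ = (4, 3, 2, 1): 22 + 29 + 2 + 20 = 73
Optimal value attained by: σ = (1, 2, 4, 3).
Answer: det⊕(C) = 97; verdict: NONSINGULAR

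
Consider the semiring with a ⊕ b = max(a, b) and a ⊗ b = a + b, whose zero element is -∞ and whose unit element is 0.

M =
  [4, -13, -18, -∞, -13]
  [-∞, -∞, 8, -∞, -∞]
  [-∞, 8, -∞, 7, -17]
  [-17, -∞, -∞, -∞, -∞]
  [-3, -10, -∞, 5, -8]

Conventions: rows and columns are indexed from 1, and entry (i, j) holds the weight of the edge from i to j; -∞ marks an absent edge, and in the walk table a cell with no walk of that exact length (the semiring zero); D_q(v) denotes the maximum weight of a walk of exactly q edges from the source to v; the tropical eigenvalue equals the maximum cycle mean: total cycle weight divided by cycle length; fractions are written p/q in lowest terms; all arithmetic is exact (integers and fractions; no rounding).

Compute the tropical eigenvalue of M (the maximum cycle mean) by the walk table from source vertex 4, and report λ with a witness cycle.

q=0: [-∞, -∞, -∞, 0, -∞]
q=1: [-17, -∞, -∞, -∞, -∞]
q=2: [-13, -30, -35, -∞, -30]
q=3: [-9, -26, -22, -25, -26]
q=4: [-5, -14, -18, -15, -22]
q=5: [-1, -10, -6, -11, -18]
Optimal cycle mean attained by: cycle 2->3->2, total 8 + 8, length 2.
Answer: λ = 8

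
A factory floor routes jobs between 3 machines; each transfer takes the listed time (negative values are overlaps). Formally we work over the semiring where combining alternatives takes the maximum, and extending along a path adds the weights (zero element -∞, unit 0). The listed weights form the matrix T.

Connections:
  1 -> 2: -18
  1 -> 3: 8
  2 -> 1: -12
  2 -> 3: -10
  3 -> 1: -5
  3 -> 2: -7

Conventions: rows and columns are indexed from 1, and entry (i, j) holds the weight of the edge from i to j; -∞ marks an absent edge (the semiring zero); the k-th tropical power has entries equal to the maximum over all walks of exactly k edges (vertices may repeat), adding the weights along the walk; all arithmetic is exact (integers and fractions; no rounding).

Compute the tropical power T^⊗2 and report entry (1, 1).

T^⊗2:
  [3, 1, -28]
  [-15, -17, -4]
  [-19, -23, 3]
Key observation: the optimum is the walk 1->3->1, with weight 8 + (-5) = 3.
Optimal value attained by: walk 1->3->1.
Answer: (T^⊗2)[1][1] = 3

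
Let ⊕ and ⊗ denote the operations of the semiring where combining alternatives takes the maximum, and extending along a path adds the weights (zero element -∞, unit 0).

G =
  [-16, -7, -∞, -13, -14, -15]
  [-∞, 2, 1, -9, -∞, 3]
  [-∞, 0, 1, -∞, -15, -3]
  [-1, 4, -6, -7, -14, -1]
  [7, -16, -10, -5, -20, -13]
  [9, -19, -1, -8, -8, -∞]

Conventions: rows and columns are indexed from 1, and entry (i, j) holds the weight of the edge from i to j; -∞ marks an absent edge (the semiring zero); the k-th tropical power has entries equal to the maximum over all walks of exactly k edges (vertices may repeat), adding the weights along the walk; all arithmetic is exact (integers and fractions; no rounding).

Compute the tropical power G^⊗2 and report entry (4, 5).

G^⊗2:
  [-6, -5, -6, -16, -23, -4]
  [12, 4, 3, -5, -5, 5]
  [6, 2, 2, -9, -11, 3]
  [8, 6, 5, -5, -9, 7]
  [-4, 0, -9, -6, -7, -6]
  [-1, 2, 0, -4, -5, -4]
Key observation: the optimum is the walk 4->6->5, with weight (-1) + (-8) = -9.
Optimal value attained by: walk 4->6->5.
Answer: (G^⊗2)[4][5] = -9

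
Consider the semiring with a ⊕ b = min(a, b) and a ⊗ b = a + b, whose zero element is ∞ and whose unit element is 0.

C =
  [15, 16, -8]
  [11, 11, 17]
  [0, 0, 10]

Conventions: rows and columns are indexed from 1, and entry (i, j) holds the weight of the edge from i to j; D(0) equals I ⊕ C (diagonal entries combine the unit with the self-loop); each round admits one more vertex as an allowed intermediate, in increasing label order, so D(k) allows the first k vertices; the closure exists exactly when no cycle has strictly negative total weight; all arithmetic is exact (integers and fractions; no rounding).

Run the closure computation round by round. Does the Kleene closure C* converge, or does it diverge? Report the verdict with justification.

D(0):
  [0, 16, -8]
  [11, 0, 17]
  [0, 0, 0]
Detection: at round 1, diagonal entry (3, 3) turns strictly negative.
Key observation: the cycle 3->1->3 has total weight 0 + (-8), which is strictly negative.
Answer: DIVERGES — negative cycle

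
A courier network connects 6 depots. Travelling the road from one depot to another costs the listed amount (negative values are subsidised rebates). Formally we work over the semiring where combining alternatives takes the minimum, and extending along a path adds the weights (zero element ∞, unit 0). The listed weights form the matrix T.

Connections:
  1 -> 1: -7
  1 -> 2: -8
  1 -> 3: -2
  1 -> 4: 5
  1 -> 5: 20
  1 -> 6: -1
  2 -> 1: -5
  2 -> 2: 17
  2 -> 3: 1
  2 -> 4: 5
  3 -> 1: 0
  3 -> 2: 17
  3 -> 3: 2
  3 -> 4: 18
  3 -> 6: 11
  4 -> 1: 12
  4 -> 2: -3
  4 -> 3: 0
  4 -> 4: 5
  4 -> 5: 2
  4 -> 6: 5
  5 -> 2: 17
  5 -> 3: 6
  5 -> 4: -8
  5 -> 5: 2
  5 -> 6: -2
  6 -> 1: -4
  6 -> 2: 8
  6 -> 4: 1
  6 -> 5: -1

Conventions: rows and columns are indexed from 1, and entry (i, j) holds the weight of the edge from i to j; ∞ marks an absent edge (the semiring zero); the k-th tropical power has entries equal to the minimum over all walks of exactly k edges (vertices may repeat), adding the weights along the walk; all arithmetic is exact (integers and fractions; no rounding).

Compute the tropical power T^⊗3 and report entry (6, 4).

T^⊗2:
  [-14, -15, -9, -3, -2, -8]
  [-12, -13, -7, 0, 7, -6]
  [-7, -8, -2, 5, 10, -1]
  [-8, 2, -2, -6, 4, 0]
  [-6, -11, -8, -6, -6, -3]
  [-11, -12, -6, -9, 1, -5]
T^⊗3:
  [-21, -22, -16, -10, -9, -15]
  [-19, -20, -14, -8, -7, -13]
  [-14, -15, -9, -3, -2, -8]
  [-15, -16, -10, -4, -4, -9]
  [-16, -14, -10, -14, -4, -8]
  [-18, -19, -13, -7, -7, -12]
Key observation: the optimum is the walk 6->1->2->4, with weight (-4) + (-8) + 5 = -7.
Optimal value attained by: walk 6->1->2->4.
Answer: (T^⊗3)[6][4] = -7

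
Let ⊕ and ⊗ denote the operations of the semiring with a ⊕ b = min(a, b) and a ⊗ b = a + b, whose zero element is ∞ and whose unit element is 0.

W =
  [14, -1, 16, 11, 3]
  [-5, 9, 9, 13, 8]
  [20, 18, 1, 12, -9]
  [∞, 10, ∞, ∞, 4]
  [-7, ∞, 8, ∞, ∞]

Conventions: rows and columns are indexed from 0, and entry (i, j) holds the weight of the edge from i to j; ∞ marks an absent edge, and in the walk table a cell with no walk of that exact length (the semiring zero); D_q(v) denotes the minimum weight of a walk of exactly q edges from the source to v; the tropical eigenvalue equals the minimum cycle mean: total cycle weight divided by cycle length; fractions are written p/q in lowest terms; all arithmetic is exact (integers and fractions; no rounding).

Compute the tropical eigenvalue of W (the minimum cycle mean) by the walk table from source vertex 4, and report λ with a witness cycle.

q=0: [∞, ∞, ∞, ∞, 0]
q=1: [-7, ∞, 8, ∞, ∞]
q=2: [7, -8, 9, 4, -4]
q=3: [-13, 1, 1, 5, 0]
q=4: [-7, -14, 2, -2, -10]
q=5: [-19, -8, -5, -1, -7]
Optimal cycle mean attained by: cycle 0->1->0, total (-1) + (-5), length 2.
Answer: λ = -3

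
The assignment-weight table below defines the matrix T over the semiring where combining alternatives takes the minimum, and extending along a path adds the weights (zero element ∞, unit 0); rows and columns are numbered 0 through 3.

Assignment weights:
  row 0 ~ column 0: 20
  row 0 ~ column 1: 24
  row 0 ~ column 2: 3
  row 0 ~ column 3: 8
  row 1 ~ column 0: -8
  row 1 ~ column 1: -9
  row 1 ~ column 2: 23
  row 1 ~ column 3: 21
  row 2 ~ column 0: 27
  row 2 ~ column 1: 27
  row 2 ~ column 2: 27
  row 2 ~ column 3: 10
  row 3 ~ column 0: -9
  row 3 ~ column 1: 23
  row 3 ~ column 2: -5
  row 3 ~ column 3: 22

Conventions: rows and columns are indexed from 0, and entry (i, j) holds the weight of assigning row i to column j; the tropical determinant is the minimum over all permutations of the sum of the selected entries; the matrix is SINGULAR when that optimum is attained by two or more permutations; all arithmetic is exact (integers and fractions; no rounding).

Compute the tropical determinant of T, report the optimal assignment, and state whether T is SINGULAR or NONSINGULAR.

σ = (0, 1, 2, 3): 20 + (-9) + 27 + 22 = 60
σ = (0, 1, 3, 2): 20 + (-9) + 10 + (-5) = 16
σ = (0, 2, 1, 3): 20 + 23 + 27 + 22 = 92
σ = (0, 2, 3, 1): 20 + 23 + 10 + 23 = 76
σ = (0, 3, 1, 2): 20 + 21 + 27 + (-5) = 63
σ = (0, 3, 2, 1): 20 + 21 + 27 + 23 = 91
σ = (1, 0, 2, 3): 24 + (-8) + 27 + 22 = 65
σ = (1, 0, 3, 2): 24 + (-8) + 10 + (-5) = 21
σ = (1, 2, 0, 3): 24 + 23 + 27 + 22 = 96
σ = (1, 2, 3, 0): 24 + 23 + 10 + (-9) = 48
σ = (1, 3, 0, 2): 24 + 21 + 27 + (-5) = 67
σ = (1, 3, 2, 0): 24 + 21 + 27 + (-9) = 63
σ = (2, 0, 1, 3): 3 + (-8) + 27 + 22 = 44
σ = (2, 0, 3, 1): 3 + (-8) + 10 + 23 = 28
σ = (2, 1, 0, 3): 3 + (-9) + 27 + 22 = 43
σ = (2, 1, 3, 0): 3 + (-9) + 10 + (-9) = -5
σ = (2, 3, 0, 1): 3 + 21 + 27 + 23 = 74
σ = (2, 3, 1, 0): 3 + 21 + 27 + (-9) = 42
σ = (3, 0, 1, 2): 8 + (-8) + 27 + (-5) = 22
σ = (3, 0, 2, 1): 8 + (-8) + 27 + 23 = 50
σ = (3, 1, 0, 2): 8 + (-9) + 27 + (-5) = 21
σ = (3, 1, 2, 0): 8 + (-9) + 27 + (-9) = 17
σ = (3, 2, 0, 1): 8 + 23 + 27 + 23 = 81
σ = (3, 2, 1, 0): 8 + 23 + 27 + (-9) = 49
Optimal value attained by: σ = (2, 1, 3, 0).
Answer: det⊕(T) = -5; verdict: NONSINGULAR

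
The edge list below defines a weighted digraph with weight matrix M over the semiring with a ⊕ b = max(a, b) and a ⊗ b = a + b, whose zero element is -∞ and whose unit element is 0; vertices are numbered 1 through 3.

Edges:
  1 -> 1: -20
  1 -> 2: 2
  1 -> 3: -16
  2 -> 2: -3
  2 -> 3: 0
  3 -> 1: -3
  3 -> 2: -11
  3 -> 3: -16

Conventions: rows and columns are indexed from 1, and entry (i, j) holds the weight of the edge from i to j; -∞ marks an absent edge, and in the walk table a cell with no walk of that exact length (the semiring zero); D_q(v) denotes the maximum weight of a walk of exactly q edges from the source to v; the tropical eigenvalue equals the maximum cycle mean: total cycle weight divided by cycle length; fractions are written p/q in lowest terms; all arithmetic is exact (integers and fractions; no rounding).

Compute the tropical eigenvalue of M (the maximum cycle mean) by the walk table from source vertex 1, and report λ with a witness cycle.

q=0: [0, -∞, -∞]
q=1: [-20, 2, -16]
q=2: [-19, -1, 2]
q=3: [-1, -4, -1]
Optimal cycle mean attained by: cycle 1->2->3->1, total 2 + 0 + (-3), length 3.
Answer: λ = -1/3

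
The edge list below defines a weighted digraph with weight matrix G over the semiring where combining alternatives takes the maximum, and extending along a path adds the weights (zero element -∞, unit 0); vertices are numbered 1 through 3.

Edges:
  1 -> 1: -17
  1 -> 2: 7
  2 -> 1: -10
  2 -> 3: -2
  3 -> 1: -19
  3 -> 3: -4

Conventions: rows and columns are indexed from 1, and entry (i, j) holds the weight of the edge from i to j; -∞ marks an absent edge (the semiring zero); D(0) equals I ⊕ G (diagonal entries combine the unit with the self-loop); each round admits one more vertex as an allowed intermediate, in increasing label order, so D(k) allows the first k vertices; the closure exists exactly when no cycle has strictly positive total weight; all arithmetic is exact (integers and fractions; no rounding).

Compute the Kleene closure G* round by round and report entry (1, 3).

D(0):
  [0, 7, -∞]
  [-10, 0, -2]
  [-19, -∞, 0]
D(1):
  [0, 7, -∞]
  [-10, 0, -2]
  [-19, -12, 0]
D(2):
  [0, 7, 5]
  [-10, 0, -2]
  [-19, -12, 0]
D(3):
  [0, 7, 5]
  [-10, 0, -2]
  [-19, -12, 0]
Answer: G*[1][3] = 5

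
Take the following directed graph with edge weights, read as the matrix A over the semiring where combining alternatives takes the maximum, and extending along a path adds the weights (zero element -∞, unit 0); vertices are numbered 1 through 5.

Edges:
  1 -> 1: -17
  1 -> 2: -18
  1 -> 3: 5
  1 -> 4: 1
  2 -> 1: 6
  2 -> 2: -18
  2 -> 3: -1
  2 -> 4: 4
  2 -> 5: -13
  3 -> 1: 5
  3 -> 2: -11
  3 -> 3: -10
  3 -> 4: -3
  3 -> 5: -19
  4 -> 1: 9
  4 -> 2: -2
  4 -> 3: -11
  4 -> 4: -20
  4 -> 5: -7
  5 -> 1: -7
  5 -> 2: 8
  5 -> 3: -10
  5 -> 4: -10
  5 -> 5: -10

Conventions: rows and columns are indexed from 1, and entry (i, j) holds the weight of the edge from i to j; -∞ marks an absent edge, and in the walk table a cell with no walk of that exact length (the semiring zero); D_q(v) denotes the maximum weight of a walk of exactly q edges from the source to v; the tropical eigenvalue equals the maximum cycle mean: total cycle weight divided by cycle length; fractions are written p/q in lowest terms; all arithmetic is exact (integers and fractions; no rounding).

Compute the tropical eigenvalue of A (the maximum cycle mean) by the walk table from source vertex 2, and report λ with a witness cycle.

q=0: [-∞, 0, -∞, -∞, -∞]
q=1: [6, -18, -1, 4, -13]
q=2: [13, 2, 11, 7, -3]
q=3: [16, 5, 18, 14, 0]
q=4: [23, 12, 21, 17, 7]
q=5: [26, 15, 28, 24, 10]
Optimal cycle mean attained by: cycle 1->3->1, total 5 + 5, length 2.
Answer: λ = 5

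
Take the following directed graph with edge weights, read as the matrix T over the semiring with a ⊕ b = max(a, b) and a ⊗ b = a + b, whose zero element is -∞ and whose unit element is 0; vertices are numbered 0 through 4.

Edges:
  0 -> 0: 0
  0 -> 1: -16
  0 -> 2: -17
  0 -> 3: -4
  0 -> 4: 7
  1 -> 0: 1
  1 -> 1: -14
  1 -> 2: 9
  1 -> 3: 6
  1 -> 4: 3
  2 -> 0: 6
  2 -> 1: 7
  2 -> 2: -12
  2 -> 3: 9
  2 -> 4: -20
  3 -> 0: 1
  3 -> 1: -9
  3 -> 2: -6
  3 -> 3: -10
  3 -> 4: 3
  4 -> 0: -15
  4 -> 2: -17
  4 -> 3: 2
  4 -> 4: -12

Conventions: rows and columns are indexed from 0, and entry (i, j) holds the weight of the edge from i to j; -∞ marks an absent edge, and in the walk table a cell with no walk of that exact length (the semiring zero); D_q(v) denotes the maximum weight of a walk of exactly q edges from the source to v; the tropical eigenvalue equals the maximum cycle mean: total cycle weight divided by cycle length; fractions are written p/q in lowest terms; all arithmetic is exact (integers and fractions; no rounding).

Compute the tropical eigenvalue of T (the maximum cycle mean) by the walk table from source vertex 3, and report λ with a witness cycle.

q=0: [-∞, -∞, -∞, 0, -∞]
q=1: [1, -9, -6, -10, 3]
q=2: [1, 1, 0, 5, 8]
q=3: [6, 7, 10, 10, 8]
q=4: [16, 17, 16, 19, 13]
q=5: [22, 23, 26, 25, 23]
Optimal cycle mean attained by: cycle 1->2->1, total 9 + 7, length 2.
Answer: λ = 8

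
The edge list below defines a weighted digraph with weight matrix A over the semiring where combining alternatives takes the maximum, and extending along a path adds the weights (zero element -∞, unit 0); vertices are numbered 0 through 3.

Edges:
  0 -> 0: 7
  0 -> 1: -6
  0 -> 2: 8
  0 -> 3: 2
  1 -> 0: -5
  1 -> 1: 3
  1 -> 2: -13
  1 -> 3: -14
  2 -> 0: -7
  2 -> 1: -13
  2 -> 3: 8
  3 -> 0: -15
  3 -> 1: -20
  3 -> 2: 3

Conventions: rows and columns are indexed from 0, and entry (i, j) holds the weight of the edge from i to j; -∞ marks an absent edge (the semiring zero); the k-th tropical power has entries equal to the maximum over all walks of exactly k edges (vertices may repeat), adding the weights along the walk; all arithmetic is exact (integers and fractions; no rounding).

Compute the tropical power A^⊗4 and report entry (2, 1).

A^⊗2:
  [14, 1, 15, 16]
  [2, 6, 3, -3]
  [0, -10, 11, -5]
  [-4, -10, -7, 11]
A^⊗3:
  [21, 8, 22, 23]
  [9, 9, 10, 11]
  [7, -2, 8, 19]
  [3, -7, 14, 1]
A^⊗4:
  [28, 15, 29, 30]
  [16, 12, 17, 18]
  [14, 1, 22, 16]
  [10, 1, 11, 22]
Key observation: the optimum is the walk 2->0->0->0->1, with weight (-7) + 7 + 7 + (-6) = 1.
Optimal value attained by: walk 2->0->0->0->1.
Answer: (A^⊗4)[2][1] = 1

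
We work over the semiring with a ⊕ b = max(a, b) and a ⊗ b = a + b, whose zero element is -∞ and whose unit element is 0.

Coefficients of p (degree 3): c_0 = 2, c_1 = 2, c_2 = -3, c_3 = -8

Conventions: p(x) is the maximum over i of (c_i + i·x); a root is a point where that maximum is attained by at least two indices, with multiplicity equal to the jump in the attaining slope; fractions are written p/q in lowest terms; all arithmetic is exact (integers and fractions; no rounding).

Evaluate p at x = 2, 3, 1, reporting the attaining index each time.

p(2) = max(2+0·2=2, 2+1·2=4, -3+2·2=1, -8+3·2=-2) = 4 (attained by i=1)
p(3) = max(2+0·3=2, 2+1·3=5, -3+2·3=3, -8+3·3=1) = 5 (attained by i=1)
p(1) = max(2+0·1=2, 2+1·1=3, -3+2·1=-1, -8+3·1=-5) = 3 (attained by i=1)
Answer: p(2) = 4; p(3) = 5; p(1) = 3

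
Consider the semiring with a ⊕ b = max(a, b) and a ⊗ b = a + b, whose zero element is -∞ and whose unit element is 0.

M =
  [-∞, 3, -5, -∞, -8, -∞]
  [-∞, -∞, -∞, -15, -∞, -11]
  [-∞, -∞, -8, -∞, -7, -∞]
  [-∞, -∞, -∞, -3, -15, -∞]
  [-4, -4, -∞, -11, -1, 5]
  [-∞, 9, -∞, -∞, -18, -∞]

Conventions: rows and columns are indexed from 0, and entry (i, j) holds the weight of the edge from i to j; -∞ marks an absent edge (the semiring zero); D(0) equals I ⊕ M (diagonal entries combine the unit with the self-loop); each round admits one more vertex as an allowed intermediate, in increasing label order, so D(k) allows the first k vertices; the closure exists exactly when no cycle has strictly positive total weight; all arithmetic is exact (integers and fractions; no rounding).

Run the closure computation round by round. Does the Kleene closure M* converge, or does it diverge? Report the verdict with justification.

D(0):
  [0, 3, -5, -∞, -8, -∞]
  [-∞, 0, -∞, -15, -∞, -11]
  [-∞, -∞, 0, -∞, -7, -∞]
  [-∞, -∞, -∞, 0, -15, -∞]
  [-4, -4, -∞, -11, 0, 5]
  [-∞, 9, -∞, -∞, -18, 0]
D(1):
  [0, 3, -5, -∞, -8, -∞]
  [-∞, 0, -∞, -15, -∞, -11]
  [-∞, -∞, 0, -∞, -7, -∞]
  [-∞, -∞, -∞, 0, -15, -∞]
  [-4, -1, -9, -11, 0, 5]
  [-∞, 9, -∞, -∞, -18, 0]
D(2):
  [0, 3, -5, -12, -8, -8]
  [-∞, 0, -∞, -15, -∞, -11]
  [-∞, -∞, 0, -∞, -7, -∞]
  [-∞, -∞, -∞, 0, -15, -∞]
  [-4, -1, -9, -11, 0, 5]
  [-∞, 9, -∞, -6, -18, 0]
D(3):
  [0, 3, -5, -12, -8, -8]
  [-∞, 0, -∞, -15, -∞, -11]
  [-∞, -∞, 0, -∞, -7, -∞]
  [-∞, -∞, -∞, 0, -15, -∞]
  [-4, -1, -9, -11, 0, 5]
  [-∞, 9, -∞, -6, -18, 0]
D(4):
  [0, 3, -5, -12, -8, -8]
  [-∞, 0, -∞, -15, -30, -11]
  [-∞, -∞, 0, -∞, -7, -∞]
  [-∞, -∞, -∞, 0, -15, -∞]
  [-4, -1, -9, -11, 0, 5]
  [-∞, 9, -∞, -6, -18, 0]
D(5):
  [0, 3, -5, -12, -8, -3]
  [-34, 0, -39, -15, -30, -11]
  [-11, -8, 0, -18, -7, -2]
  [-19, -16, -24, 0, -15, -10]
  [-4, -1, -9, -11, 0, 5]
  [-22, 9, -27, -6, -18, 0]
D(6):
  [0, 6, -5, -9, -8, -3]
  [-33, 0, -38, -15, -29, -11]
  [-11, 7, 0, -8, -7, -2]
  [-19, -1, -24, 0, -15, -10]
  [-4, 14, -9, -1, 0, 5]
  [-22, 9, -27, -6, -18, 0]
Key observation: every diagonal entry stays at the unit through all rounds, so no improving cycle exists.
Answer: CONVERGES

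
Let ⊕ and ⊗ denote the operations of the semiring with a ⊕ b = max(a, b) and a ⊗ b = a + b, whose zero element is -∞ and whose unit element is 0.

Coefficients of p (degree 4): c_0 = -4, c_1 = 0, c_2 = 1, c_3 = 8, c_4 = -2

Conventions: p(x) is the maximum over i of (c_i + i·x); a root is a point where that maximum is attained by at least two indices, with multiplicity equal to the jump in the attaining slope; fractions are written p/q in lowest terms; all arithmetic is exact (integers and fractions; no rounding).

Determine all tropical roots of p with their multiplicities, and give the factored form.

hull edge (i=0, c=-4) to (i=3, c=8): slope 4, span 3
hull edge (i=3, c=8) to (i=4, c=-2): slope -10, span 1
Factored form: p(x) = -2 ⊗ (x ⊕ (-4)) ⊗ (x ⊕ (-4)) ⊗ (x ⊕ (-4)) ⊗ (x ⊕ 10)
Answer: roots = -4 (mult 3), 10 (mult 1)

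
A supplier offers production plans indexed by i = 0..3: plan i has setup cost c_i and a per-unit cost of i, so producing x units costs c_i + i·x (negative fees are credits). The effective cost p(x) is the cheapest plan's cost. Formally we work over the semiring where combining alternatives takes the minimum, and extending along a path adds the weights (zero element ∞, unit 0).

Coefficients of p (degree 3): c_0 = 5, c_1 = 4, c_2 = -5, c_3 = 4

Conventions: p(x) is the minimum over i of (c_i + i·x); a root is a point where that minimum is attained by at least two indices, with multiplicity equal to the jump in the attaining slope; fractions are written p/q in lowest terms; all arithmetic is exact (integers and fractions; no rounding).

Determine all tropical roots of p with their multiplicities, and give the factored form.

hull edge (i=0, c=5) to (i=2, c=-5): slope -5, span 2
hull edge (i=2, c=-5) to (i=3, c=4): slope 9, span 1
Factored form: p(x) = 4 ⊗ (x ⊕ (-9)) ⊗ (x ⊕ 5) ⊗ (x ⊕ 5)
Answer: roots = -9 (mult 1), 5 (mult 2)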